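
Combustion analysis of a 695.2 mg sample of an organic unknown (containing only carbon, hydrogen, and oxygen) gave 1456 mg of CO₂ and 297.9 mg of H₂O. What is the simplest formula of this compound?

C2H2O

mol C = 1.456 g CO₂ ÷ 44.009 g/mol = 0.033084 mol
mol H = 2 × 0.2979 g H₂O ÷ 18.015 g/mol = 0.033072 mol
mass O = 0.6952 − (0.39737 + 0.033337) = 0.26449 g → mol O = 0.26449 ÷ 15.999 = 0.016532 mol
Divide by the smallest (0.016532 mol): C 2.001, H 2.001, O 1.000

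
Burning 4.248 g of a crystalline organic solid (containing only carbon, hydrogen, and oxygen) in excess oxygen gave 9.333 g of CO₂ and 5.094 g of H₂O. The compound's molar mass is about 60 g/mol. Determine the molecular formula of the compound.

C3H8O

mol C = 9.333 g CO₂ ÷ 44.009 g/mol = 0.21207 mol
mol H = 2 × 5.094 g H₂O ÷ 18.015 g/mol = 0.56553 mol
mass O = 4.248 − (2.5472 + 0.57005) = 1.1308 g → mol O = 1.1308 ÷ 15.999 = 0.070678 mol
Divide by the smallest (0.070678 mol): C 3.001, H 8.002, O 1.000
Empirical formula: C3H8O
Empirical-formula mass = 60.10 g/mol; 60 ÷ 60.10 ≈ 1, so the molecular formula is C3H8O.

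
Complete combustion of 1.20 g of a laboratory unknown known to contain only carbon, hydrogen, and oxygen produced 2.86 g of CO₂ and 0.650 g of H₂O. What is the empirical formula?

C9H10O3

mol C = 2.86 g CO₂ ÷ 44.009 g/mol = 0.06499 mol
mol H = 2 × 0.650 g H₂O ÷ 18.015 g/mol = 0.07216 mol
mass O = 1.20 − (0.7806 + 0.07274) = 0.3467 g → mol O = 0.3467 ÷ 15.999 = 0.02167 mol
Divide by the smallest (0.02167 mol): C 2.999, H 3.330, O 1.000
Multiplying each by 3 gives whole numbers: C 9.00, H 9.99, O 3.00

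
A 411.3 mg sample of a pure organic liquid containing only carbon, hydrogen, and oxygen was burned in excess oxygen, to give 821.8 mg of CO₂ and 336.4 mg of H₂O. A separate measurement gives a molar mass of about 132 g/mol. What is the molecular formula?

mol C = 0.8218 g CO₂ ÷ 44.009 g/mol = 0.018673 mol
mol H = 2 × 0.3364 g H₂O ÷ 18.015 g/mol = 0.037347 mol
mass O = 0.4113 − (0.22429 + 0.037645) = 0.14937 g → mol O = 0.14937 ÷ 15.999 = 0.0093361 mol
Divide by the smallest (0.0093361 mol): C 2.000, H 4.000, O 1.000
Empirical formula: C2H4O
Empirical-formula mass = 44.05 g/mol; 132 ÷ 44.05 ≈ 3, so the molecular formula is C6H12O3.

C6H12O3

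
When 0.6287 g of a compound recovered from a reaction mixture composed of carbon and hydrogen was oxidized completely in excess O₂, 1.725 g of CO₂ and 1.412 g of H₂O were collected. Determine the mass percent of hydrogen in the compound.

mol C = 1.725 g CO₂ ÷ 44.009 g/mol = 0.039197 mol
mol H = 2 × 1.412 g H₂O ÷ 18.015 g/mol = 0.15676 mol
mass % H = 0.15801 g ÷ 0.6287 g × 100%

25.13%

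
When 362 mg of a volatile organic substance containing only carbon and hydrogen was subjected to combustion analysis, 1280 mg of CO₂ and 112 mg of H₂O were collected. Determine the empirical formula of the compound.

C7H3

mol C = 1.28 g CO₂ ÷ 44.009 g/mol = 0.02908 mol
mol H = 2 × 0.112 g H₂O ÷ 18.015 g/mol = 0.01243 mol
Divide by the smallest (0.01243 mol): C 2.339, H 1.000
Multiplying each by 3 gives whole numbers: C 7.02, H 3.00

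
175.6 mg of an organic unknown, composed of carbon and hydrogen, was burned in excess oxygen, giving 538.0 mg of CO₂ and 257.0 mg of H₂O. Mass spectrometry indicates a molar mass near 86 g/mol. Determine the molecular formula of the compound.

mol C = 0.5380 g CO₂ ÷ 44.009 g/mol = 0.012225 mol
mol H = 2 × 0.2570 g H₂O ÷ 18.015 g/mol = 0.028532 mol
Divide by the smallest (0.012225 mol): C 1.000, H 2.334
Multiplying each by 3 gives whole numbers: C 3.00, H 7.00
Empirical formula: C3H7
Empirical-formula mass = 43.09 g/mol; 86 ÷ 43.09 ≈ 2, so the molecular formula is C6H14.

C6H14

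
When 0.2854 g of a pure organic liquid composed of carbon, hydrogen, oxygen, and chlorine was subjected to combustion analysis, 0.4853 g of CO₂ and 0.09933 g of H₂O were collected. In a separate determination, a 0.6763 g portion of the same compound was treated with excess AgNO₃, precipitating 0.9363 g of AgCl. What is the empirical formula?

C4H4ClO

mol C = 0.4853 g CO₂ ÷ 44.009 g/mol = 0.011027 mol
mol H = 2 × 0.09933 g H₂O ÷ 18.015 g/mol = 0.011027 mol
From the AgCl data: mol Cl per gram of compound = (0.9363 ÷ 143.318) ÷ 0.6763 = 0.0096600 mol/g, so in the 0.2854 g combustion sample mol Cl = 0.0027569 mol
mass O = 0.2854 − (0.13245 + 0.011116 + 0.097734) = 0.044102 g → mol O = 0.044102 ÷ 15.999 = 0.0027565 mol
Divide by the smallest (0.0027565 mol): C 4.000, H 4.000, Cl 1.000, O 1.000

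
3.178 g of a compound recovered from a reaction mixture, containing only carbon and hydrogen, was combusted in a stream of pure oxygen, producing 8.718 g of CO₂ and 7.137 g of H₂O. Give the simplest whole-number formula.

CH4

mol C = 8.718 g CO₂ ÷ 44.009 g/mol = 0.19810 mol
mol H = 2 × 7.137 g H₂O ÷ 18.015 g/mol = 0.79234 mol
Divide by the smallest (0.19810 mol): C 1.000, H 4.000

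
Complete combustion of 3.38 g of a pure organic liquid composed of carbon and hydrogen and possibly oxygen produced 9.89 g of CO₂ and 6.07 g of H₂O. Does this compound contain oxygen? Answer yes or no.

no

mol C = 9.89 g CO₂ ÷ 44.009 g/mol = 0.2247 mol
mol H = 2 × 6.07 g H₂O ÷ 18.015 g/mol = 0.6739 mol
C and H together account for 3.378 g — essentially the entire 3.38 g sample — so the compound contains no oxygen.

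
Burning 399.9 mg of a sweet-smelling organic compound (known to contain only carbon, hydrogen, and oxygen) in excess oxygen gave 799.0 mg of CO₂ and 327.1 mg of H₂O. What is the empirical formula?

C2H4O

mol C = 0.7990 g CO₂ ÷ 44.009 g/mol = 0.018155 mol
mol H = 2 × 0.3271 g H₂O ÷ 18.015 g/mol = 0.036314 mol
mass O = 0.3999 − (0.21806 + 0.036605) = 0.14523 g → mol O = 0.14523 ÷ 15.999 = 0.0090775 mol
Divide by the smallest (0.0090775 mol): C 2.000, H 4.000, O 1.000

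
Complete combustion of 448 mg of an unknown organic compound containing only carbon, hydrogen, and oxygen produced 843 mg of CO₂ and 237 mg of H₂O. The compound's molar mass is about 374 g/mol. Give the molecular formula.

C16H22O10

mol C = 0.843 g CO₂ ÷ 44.009 g/mol = 0.01916 mol
mol H = 2 × 0.237 g H₂O ÷ 18.015 g/mol = 0.02631 mol
mass O = 0.448 − (0.2301 + 0.02652) = 0.1914 g → mol O = 0.1914 ÷ 15.999 = 0.01196 mol
Divide by the smallest (0.01196 mol): C 1.601, H 2.199, O 1.000
Multiplying each by 5 gives whole numbers: C 8.01, H 11.00, O 5.00
Empirical formula: C8H11O5
Empirical-formula mass = 187.17 g/mol; 374 ÷ 187.17 ≈ 2, so the molecular formula is C16H22O10.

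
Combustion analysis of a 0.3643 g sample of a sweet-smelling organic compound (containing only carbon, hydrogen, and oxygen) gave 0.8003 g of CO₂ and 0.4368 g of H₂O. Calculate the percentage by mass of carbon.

mol C = 0.8003 g CO₂ ÷ 44.009 g/mol = 0.018185 mol
mol H = 2 × 0.4368 g H₂O ÷ 18.015 g/mol = 0.048493 mol
mass O = 0.3643 − (0.21842 + 0.048881) = 0.097000 g → mol O = 0.097000 ÷ 15.999 = 0.0060629 mol
mass % C = 0.21842 g ÷ 0.3643 g × 100%

59.96%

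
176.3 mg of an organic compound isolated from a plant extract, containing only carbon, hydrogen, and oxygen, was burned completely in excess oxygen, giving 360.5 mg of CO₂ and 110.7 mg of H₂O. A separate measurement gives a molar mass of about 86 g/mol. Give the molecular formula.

mol C = 0.3605 g CO₂ ÷ 44.009 g/mol = 0.0081915 mol
mol H = 2 × 0.1107 g H₂O ÷ 18.015 g/mol = 0.012290 mol
mass O = 0.1763 − (0.098388 + 0.012388) = 0.065524 g → mol O = 0.065524 ÷ 15.999 = 0.0040955 mol
Divide by the smallest (0.0040955 mol): C 2.000, H 3.001, O 1.000
Empirical formula: C2H3O
Empirical-formula mass = 43.05 g/mol; 86 ÷ 43.05 ≈ 2, so the molecular formula is C4H6O2.

C4H6O2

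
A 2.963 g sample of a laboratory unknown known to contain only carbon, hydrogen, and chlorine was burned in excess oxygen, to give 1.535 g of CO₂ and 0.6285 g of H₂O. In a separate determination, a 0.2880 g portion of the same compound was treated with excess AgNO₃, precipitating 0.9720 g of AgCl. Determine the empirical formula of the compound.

CH2Cl2

mol C = 1.535 g CO₂ ÷ 44.009 g/mol = 0.034879 mol
mol H = 2 × 0.6285 g H₂O ÷ 18.015 g/mol = 0.069775 mol
From the AgCl data: mol Cl per gram of compound = (0.9720 ÷ 143.318) ÷ 0.2880 = 0.023549 mol/g, so in the 2.963 g combustion sample mol Cl = 0.069776 mol
Divide by the smallest (0.034879 mol): C 1.000, H 2.000, Cl 2.000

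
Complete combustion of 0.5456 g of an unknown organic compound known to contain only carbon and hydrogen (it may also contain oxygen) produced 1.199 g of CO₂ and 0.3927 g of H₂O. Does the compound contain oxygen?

mol C = 1.199 g CO₂ ÷ 44.009 g/mol = 0.027244 mol
mol H = 2 × 0.3927 g H₂O ÷ 18.015 g/mol = 0.043597 mol
C and H account for only 0.37118 g of the 0.5456 g sample; the remaining 0.17442 g must be oxygen.

yes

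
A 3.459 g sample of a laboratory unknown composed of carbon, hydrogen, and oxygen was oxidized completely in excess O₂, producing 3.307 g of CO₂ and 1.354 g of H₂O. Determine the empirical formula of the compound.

mol C = 3.307 g CO₂ ÷ 44.009 g/mol = 0.075144 mol
mol H = 2 × 1.354 g H₂O ÷ 18.015 g/mol = 0.15032 mol
mass O = 3.459 − (0.90255 + 0.15152) = 2.4049 g → mol O = 2.4049 ÷ 15.999 = 0.15032 mol
Divide by the smallest (0.075144 mol): C 1.000, H 2.000, O 2.000

CH2O2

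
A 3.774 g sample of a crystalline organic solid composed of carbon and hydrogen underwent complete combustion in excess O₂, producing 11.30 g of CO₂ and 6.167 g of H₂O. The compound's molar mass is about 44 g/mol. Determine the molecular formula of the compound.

C3H8

mol C = 11.30 g CO₂ ÷ 44.009 g/mol = 0.25677 mol
mol H = 2 × 6.167 g H₂O ÷ 18.015 g/mol = 0.68465 mol
Divide by the smallest (0.25677 mol): C 1.000, H 2.666
Multiplying each by 3 gives whole numbers: C 3.00, H 8.00
Empirical formula: C3H8
Empirical-formula mass = 44.10 g/mol; 44 ÷ 44.10 ≈ 1, so the molecular formula is C3H8.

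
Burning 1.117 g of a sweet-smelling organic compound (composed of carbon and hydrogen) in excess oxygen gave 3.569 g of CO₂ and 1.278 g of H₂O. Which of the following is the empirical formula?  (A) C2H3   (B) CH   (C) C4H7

mol C = 3.569 g CO₂ ÷ 44.009 g/mol = 0.081097 mol
mol H = 2 × 1.278 g H₂O ÷ 18.015 g/mol = 0.14188 mol
Divide by the smallest (0.081097 mol): C 1.000, H 1.750
Multiplying each by 4 gives whole numbers: C 4.00, H 7.00

(C) C4H7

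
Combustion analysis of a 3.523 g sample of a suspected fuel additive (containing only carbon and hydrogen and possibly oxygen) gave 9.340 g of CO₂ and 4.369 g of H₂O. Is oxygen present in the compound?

mol C = 9.340 g CO₂ ÷ 44.009 g/mol = 0.21223 mol
mol H = 2 × 4.369 g H₂O ÷ 18.015 g/mol = 0.48504 mol
C and H account for only 3.0380 g of the 3.523 g sample; the remaining 0.48499 g must be oxygen.

yes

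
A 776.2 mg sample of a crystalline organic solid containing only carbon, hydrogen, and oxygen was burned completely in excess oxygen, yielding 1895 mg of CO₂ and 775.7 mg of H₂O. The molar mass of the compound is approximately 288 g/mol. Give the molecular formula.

C16H32O4

mol C = 1.895 g CO₂ ÷ 44.009 g/mol = 0.043059 mol
mol H = 2 × 0.7757 g H₂O ÷ 18.015 g/mol = 0.086117 mol
mass O = 0.7762 − (0.51719 + 0.086806) = 0.17221 g → mol O = 0.17221 ÷ 15.999 = 0.010764 mol
Divide by the smallest (0.010764 mol): C 4.000, H 8.001, O 1.000
Empirical formula: C4H8O
Empirical-formula mass = 72.11 g/mol; 288 ÷ 72.11 ≈ 4, so the molecular formula is C16H32O4.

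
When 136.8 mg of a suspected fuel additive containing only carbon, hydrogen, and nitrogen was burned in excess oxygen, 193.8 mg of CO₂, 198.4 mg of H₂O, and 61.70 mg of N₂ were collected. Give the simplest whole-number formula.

CH5N

mol C = 0.1938 g CO₂ ÷ 44.009 g/mol = 0.0044036 mol
mol H = 2 × 0.1984 g H₂O ÷ 18.015 g/mol = 0.022026 mol
mol N = 2 × 0.06170 g N₂ ÷ 28.014 g/mol = 0.0044049 mol
Divide by the smallest (0.0044036 mol): C 1.000, H 5.002, N 1.000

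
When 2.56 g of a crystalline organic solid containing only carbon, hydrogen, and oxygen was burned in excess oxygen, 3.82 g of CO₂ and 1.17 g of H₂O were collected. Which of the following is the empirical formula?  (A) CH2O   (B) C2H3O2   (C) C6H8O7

(B) C2H3O2

mol C = 3.82 g CO₂ ÷ 44.009 g/mol = 0.08680 mol
mol H = 2 × 1.17 g H₂O ÷ 18.015 g/mol = 0.1299 mol
mass O = 2.56 − (1.043 + 0.1309) = 1.387 g → mol O = 1.387 ÷ 15.999 = 0.08666 mol
Divide by the smallest (0.08666 mol): C 1.002, H 1.499, O 1.000
Multiplying each by 2 gives whole numbers: C 2.00, H 3.00, O 2.00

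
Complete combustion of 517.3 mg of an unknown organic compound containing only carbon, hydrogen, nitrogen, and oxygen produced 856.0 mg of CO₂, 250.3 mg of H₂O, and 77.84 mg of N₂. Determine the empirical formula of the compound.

C7H10N2O4

mol C = 0.8560 g CO₂ ÷ 44.009 g/mol = 0.019451 mol
mol H = 2 × 0.2503 g H₂O ÷ 18.015 g/mol = 0.027788 mol
mol N = 2 × 0.07784 g N₂ ÷ 28.014 g/mol = 0.0055572 mol
mass O = 0.5173 − (0.23362 + 0.028010 + 0.077840) = 0.17783 g → mol O = 0.17783 ÷ 15.999 = 0.011115 mol
Divide by the smallest (0.0055572 mol): C 3.500, H 5.000, N 1.000, O 2.000
Multiplying each by 2 gives whole numbers: C 7.00, H 10.00, N 2.00, O 4.00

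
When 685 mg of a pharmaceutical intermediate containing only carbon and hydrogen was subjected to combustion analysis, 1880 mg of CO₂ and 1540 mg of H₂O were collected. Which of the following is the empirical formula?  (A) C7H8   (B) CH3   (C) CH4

mol C = 1.88 g CO₂ ÷ 44.009 g/mol = 0.04272 mol
mol H = 2 × 1.54 g H₂O ÷ 18.015 g/mol = 0.1710 mol
Divide by the smallest (0.04272 mol): C 1.000, H 4.002

(C) CH4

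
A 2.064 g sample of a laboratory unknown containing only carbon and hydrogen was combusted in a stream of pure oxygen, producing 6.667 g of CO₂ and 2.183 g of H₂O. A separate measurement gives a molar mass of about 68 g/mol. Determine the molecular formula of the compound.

mol C = 6.667 g CO₂ ÷ 44.009 g/mol = 0.15149 mol
mol H = 2 × 2.183 g H₂O ÷ 18.015 g/mol = 0.24235 mol
Divide by the smallest (0.15149 mol): C 1.000, H 1.600
Multiplying each by 5 gives whole numbers: C 5.00, H 8.00
Empirical formula: C5H8
Empirical-formula mass = 68.12 g/mol; 68 ÷ 68.12 ≈ 1, so the molecular formula is C5H8.

C5H8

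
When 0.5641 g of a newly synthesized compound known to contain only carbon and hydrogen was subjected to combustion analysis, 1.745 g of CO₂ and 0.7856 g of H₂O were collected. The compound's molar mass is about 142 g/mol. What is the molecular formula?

C10H22

mol C = 1.745 g CO₂ ÷ 44.009 g/mol = 0.039651 mol
mol H = 2 × 0.7856 g H₂O ÷ 18.015 g/mol = 0.087216 mol
Divide by the smallest (0.039651 mol): C 1.000, H 2.200
Multiplying each by 5 gives whole numbers: C 5.00, H 11.00
Empirical formula: C5H11
Empirical-formula mass = 71.14 g/mol; 142 ÷ 71.14 ≈ 2, so the molecular formula is C10H22.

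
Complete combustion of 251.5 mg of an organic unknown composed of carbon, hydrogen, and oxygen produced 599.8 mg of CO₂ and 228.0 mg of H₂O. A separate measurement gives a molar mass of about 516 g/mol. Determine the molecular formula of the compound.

mol C = 0.5998 g CO₂ ÷ 44.009 g/mol = 0.013629 mol
mol H = 2 × 0.2280 g H₂O ÷ 18.015 g/mol = 0.025312 mol
mass O = 0.2515 − (0.16370 + 0.025515) = 0.062287 g → mol O = 0.062287 ÷ 15.999 = 0.0038932 mol
Divide by the smallest (0.0038932 mol): C 3.501, H 6.502, O 1.000
Multiplying each by 2 gives whole numbers: C 7.00, H 13.00, O 2.00
Empirical formula: C7H13O2
Empirical-formula mass = 129.18 g/mol; 516 ÷ 129.18 ≈ 4, so the molecular formula is C28H52O8.

C28H52O8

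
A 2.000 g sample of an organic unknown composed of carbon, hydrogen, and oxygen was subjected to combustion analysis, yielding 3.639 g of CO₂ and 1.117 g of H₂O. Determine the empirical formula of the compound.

C6H9O4

mol C = 3.639 g CO₂ ÷ 44.009 g/mol = 0.082688 mol
mol H = 2 × 1.117 g H₂O ÷ 18.015 g/mol = 0.12401 mol
mass O = 2.000 − (0.99316 + 0.12500) = 0.88184 g → mol O = 0.88184 ÷ 15.999 = 0.055118 mol
Divide by the smallest (0.055118 mol): C 1.500, H 2.250, O 1.000
Multiplying each by 4 gives whole numbers: C 6.00, H 9.00, O 4.00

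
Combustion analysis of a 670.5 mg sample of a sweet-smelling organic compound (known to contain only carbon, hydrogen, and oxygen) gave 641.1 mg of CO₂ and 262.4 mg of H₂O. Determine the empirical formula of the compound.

mol C = 0.6411 g CO₂ ÷ 44.009 g/mol = 0.014567 mol
mol H = 2 × 0.2624 g H₂O ÷ 18.015 g/mol = 0.029131 mol
mass O = 0.6705 − (0.17497 + 0.029364) = 0.46617 g → mol O = 0.46617 ÷ 15.999 = 0.029137 mol
Divide by the smallest (0.014567 mol): C 1.000, H 2.000, O 2.000

CH2O2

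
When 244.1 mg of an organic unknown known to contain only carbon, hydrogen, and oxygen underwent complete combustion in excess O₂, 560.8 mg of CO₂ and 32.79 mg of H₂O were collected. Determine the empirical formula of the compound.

C7H2O3

mol C = 0.5608 g CO₂ ÷ 44.009 g/mol = 0.012743 mol
mol H = 2 × 0.03279 g H₂O ÷ 18.015 g/mol = 0.0036403 mol
mass O = 0.2441 − (0.15305 + 0.0036694) = 0.087376 g → mol O = 0.087376 ÷ 15.999 = 0.0054614 mol
Divide by the smallest (0.0036403 mol): C 3.500, H 1.000, O 1.500
Multiplying each by 2 gives whole numbers: C 7.00, H 2.00, O 3.00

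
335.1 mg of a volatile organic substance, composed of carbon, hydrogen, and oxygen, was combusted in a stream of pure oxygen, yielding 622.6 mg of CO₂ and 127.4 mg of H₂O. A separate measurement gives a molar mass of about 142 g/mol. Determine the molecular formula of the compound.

mol C = 0.6226 g CO₂ ÷ 44.009 g/mol = 0.014147 mol
mol H = 2 × 0.1274 g H₂O ÷ 18.015 g/mol = 0.014144 mol
mass O = 0.3351 − (0.16992 + 0.014257) = 0.15092 g → mol O = 0.15092 ÷ 15.999 = 0.0094332 mol
Divide by the smallest (0.0094332 mol): C 1.500, H 1.499, O 1.000
Multiplying each by 2 gives whole numbers: C 3.00, H 3.00, O 2.00
Empirical formula: C3H3O2
Empirical-formula mass = 71.06 g/mol; 142 ÷ 71.06 ≈ 2, so the molecular formula is C6H6O4.

C6H6O4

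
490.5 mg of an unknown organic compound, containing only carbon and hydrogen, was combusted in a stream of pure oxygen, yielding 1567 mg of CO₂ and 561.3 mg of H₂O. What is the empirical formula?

C4H7

mol C = 1.567 g CO₂ ÷ 44.009 g/mol = 0.035606 mol
mol H = 2 × 0.5613 g H₂O ÷ 18.015 g/mol = 0.062315 mol
Divide by the smallest (0.035606 mol): C 1.000, H 1.750
Multiplying each by 4 gives whole numbers: C 4.00, H 7.00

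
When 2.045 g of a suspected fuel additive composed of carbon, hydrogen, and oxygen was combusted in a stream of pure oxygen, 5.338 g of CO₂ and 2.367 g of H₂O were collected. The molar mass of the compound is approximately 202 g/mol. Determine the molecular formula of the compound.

C12H26O2

mol C = 5.338 g CO₂ ÷ 44.009 g/mol = 0.12129 mol
mol H = 2 × 2.367 g H₂O ÷ 18.015 g/mol = 0.26278 mol
mass O = 2.045 − (1.4569 + 0.26488) = 0.32326 g → mol O = 0.32326 ÷ 15.999 = 0.020205 mol
Divide by the smallest (0.020205 mol): C 6.003, H 13.006, O 1.000
Empirical formula: C6H13O
Empirical-formula mass = 101.17 g/mol; 202 ÷ 101.17 ≈ 2, so the molecular formula is C12H26O2.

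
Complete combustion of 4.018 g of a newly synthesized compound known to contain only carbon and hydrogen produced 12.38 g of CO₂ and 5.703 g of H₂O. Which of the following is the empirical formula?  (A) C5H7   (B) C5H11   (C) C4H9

mol C = 12.38 g CO₂ ÷ 44.009 g/mol = 0.28131 mol
mol H = 2 × 5.703 g H₂O ÷ 18.015 g/mol = 0.63314 mol
Divide by the smallest (0.28131 mol): C 1.000, H 2.251
Multiplying each by 4 gives whole numbers: C 4.00, H 9.00

(C) C4H9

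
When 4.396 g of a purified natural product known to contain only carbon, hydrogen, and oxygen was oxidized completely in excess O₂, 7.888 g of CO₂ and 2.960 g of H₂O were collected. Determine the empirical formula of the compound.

mol C = 7.888 g CO₂ ÷ 44.009 g/mol = 0.17924 mol
mol H = 2 × 2.960 g H₂O ÷ 18.015 g/mol = 0.32862 mol
mass O = 4.396 − (2.1528 + 0.33124) = 1.9120 g → mol O = 1.9120 ÷ 15.999 = 0.11950 mol
Divide by the smallest (0.11950 mol): C 1.500, H 2.750, O 1.000
Multiplying each by 4 gives whole numbers: C 6.00, H 11.00, O 4.00

C6H11O4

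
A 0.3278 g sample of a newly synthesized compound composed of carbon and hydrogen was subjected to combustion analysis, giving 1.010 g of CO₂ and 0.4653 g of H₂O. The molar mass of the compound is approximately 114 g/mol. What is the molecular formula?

mol C = 1.010 g CO₂ ÷ 44.009 g/mol = 0.022950 mol
mol H = 2 × 0.4653 g H₂O ÷ 18.015 g/mol = 0.051657 mol
Divide by the smallest (0.022950 mol): C 1.000, H 2.251
Multiplying each by 4 gives whole numbers: C 4.00, H 9.00
Empirical formula: C4H9
Empirical-formula mass = 57.12 g/mol; 114 ÷ 57.12 ≈ 2, so the molecular formula is C8H18.

C8H18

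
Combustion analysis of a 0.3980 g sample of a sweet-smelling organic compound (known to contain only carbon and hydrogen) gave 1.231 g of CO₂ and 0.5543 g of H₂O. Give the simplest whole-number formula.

C5H11

mol C = 1.231 g CO₂ ÷ 44.009 g/mol = 0.027972 mol
mol H = 2 × 0.5543 g H₂O ÷ 18.015 g/mol = 0.061538 mol
Divide by the smallest (0.027972 mol): C 1.000, H 2.200
Multiplying each by 5 gives whole numbers: C 5.00, H 11.00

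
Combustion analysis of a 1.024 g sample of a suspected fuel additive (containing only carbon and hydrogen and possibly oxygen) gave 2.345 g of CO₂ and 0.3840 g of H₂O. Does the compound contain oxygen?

mol C = 2.345 g CO₂ ÷ 44.009 g/mol = 0.053285 mol
mol H = 2 × 0.3840 g H₂O ÷ 18.015 g/mol = 0.042631 mol
C and H account for only 0.68297 g of the 1.024 g sample; the remaining 0.34103 g must be oxygen.

yes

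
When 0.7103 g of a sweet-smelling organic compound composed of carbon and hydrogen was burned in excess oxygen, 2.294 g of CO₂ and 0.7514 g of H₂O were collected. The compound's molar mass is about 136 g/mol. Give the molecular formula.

C10H16

mol C = 2.294 g CO₂ ÷ 44.009 g/mol = 0.052126 mol
mol H = 2 × 0.7514 g H₂O ÷ 18.015 g/mol = 0.083419 mol
Divide by the smallest (0.052126 mol): C 1.000, H 1.600
Multiplying each by 5 gives whole numbers: C 5.00, H 8.00
Empirical formula: C5H8
Empirical-formula mass = 68.12 g/mol; 136 ÷ 68.12 ≈ 2, so the molecular formula is C10H16.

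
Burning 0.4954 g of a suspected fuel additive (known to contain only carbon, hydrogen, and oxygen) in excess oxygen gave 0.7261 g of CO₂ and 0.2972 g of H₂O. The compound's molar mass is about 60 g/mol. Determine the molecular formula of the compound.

mol C = 0.7261 g CO₂ ÷ 44.009 g/mol = 0.016499 mol
mol H = 2 × 0.2972 g H₂O ÷ 18.015 g/mol = 0.032995 mol
mass O = 0.4954 − (0.19817 + 0.033259) = 0.26397 g → mol O = 0.26397 ÷ 15.999 = 0.016499 mol
Divide by the smallest (0.016499 mol): C 1.000, H 2.000, O 1.000
Empirical formula: CH2O
Empirical-formula mass = 30.03 g/mol; 60 ÷ 30.03 ≈ 2, so the molecular formula is C2H4O2.

C2H4O2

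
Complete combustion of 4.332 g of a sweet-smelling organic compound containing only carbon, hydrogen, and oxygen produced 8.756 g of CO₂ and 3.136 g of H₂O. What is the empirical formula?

C4H7O2

mol C = 8.756 g CO₂ ÷ 44.009 g/mol = 0.19896 mol
mol H = 2 × 3.136 g H₂O ÷ 18.015 g/mol = 0.34815 mol
mass O = 4.332 − (2.3897 + 0.35094) = 1.5914 g → mol O = 1.5914 ÷ 15.999 = 0.099466 mol
Divide by the smallest (0.099466 mol): C 2.000, H 3.500, O 1.000
Multiplying each by 2 gives whole numbers: C 4.00, H 7.00, O 2.00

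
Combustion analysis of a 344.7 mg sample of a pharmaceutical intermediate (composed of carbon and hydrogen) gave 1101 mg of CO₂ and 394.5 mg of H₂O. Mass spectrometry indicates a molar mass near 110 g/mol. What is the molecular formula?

mol C = 1.101 g CO₂ ÷ 44.009 g/mol = 0.025018 mol
mol H = 2 × 0.3945 g H₂O ÷ 18.015 g/mol = 0.043797 mol
Divide by the smallest (0.025018 mol): C 1.000, H 1.751
Multiplying each by 4 gives whole numbers: C 4.00, H 7.00
Empirical formula: C4H7
Empirical-formula mass = 55.10 g/mol; 110 ÷ 55.10 ≈ 2, so the molecular formula is C8H14.

C8H14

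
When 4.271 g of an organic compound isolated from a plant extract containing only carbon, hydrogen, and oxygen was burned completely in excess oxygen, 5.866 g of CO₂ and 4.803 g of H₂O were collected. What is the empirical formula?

mol C = 5.866 g CO₂ ÷ 44.009 g/mol = 0.13329 mol
mol H = 2 × 4.803 g H₂O ÷ 18.015 g/mol = 0.53322 mol
mass O = 4.271 − (1.6010 + 0.53749) = 2.1326 g → mol O = 2.1326 ÷ 15.999 = 0.13329 mol
Divide by the smallest (0.13329 mol): C 1.000, H 4.000, O 1.000

CH4O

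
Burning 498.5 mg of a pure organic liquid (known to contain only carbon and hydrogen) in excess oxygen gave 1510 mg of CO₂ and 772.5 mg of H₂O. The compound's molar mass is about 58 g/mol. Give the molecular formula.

mol C = 1.510 g CO₂ ÷ 44.009 g/mol = 0.034311 mol
mol H = 2 × 0.7725 g H₂O ÷ 18.015 g/mol = 0.085762 mol
Divide by the smallest (0.034311 mol): C 1.000, H 2.500
Multiplying each by 2 gives whole numbers: C 2.00, H 5.00
Empirical formula: C2H5
Empirical-formula mass = 29.06 g/mol; 58 ÷ 29.06 ≈ 2, so the molecular formula is C4H10.

C4H10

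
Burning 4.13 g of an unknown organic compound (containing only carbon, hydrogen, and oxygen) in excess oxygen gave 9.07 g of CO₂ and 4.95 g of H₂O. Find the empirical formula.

C3H8O

mol C = 9.07 g CO₂ ÷ 44.009 g/mol = 0.2061 mol
mol H = 2 × 4.95 g H₂O ÷ 18.015 g/mol = 0.5495 mol
mass O = 4.13 − (2.475 + 0.5539) = 1.101 g → mol O = 1.101 ÷ 15.999 = 0.06880 mol
Divide by the smallest (0.06880 mol): C 2.996, H 7.988, O 1.000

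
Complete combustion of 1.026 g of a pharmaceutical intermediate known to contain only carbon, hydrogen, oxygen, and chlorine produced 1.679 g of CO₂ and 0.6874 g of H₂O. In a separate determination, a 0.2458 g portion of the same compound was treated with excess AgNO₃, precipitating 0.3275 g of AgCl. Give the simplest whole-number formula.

mol C = 1.679 g CO₂ ÷ 44.009 g/mol = 0.038151 mol
mol H = 2 × 0.6874 g H₂O ÷ 18.015 g/mol = 0.076314 mol
From the AgCl data: mol Cl per gram of compound = (0.3275 ÷ 143.318) ÷ 0.2458 = 0.0092967 mol/g, so in the 1.026 g combustion sample mol Cl = 0.0095384 mol
mass O = 1.026 − (0.45824 + 0.076925 + 0.33814) = 0.15270 g → mol O = 0.15270 ÷ 15.999 = 0.0095446 mol
Divide by the smallest (0.0095384 mol): C 4.000, H 8.001, Cl 1.000, O 1.001

C4H8ClO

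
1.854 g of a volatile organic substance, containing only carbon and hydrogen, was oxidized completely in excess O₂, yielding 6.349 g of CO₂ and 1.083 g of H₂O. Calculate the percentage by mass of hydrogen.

6.54%

mol C = 6.349 g CO₂ ÷ 44.009 g/mol = 0.14427 mol
mol H = 2 × 1.083 g H₂O ÷ 18.015 g/mol = 0.12023 mol
mass % H = 0.12120 g ÷ 1.854 g × 100%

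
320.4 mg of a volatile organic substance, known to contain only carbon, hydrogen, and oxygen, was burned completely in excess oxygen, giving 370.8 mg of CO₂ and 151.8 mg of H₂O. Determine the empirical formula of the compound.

mol C = 0.3708 g CO₂ ÷ 44.009 g/mol = 0.0084255 mol
mol H = 2 × 0.1518 g H₂O ÷ 18.015 g/mol = 0.016853 mol
mass O = 0.3204 − (0.10120 + 0.016987) = 0.20221 g → mol O = 0.20221 ÷ 15.999 = 0.012639 mol
Divide by the smallest (0.0084255 mol): C 1.000, H 2.000, O 1.500
Multiplying each by 2 gives whole numbers: C 2.00, H 4.00, O 3.00

C2H4O3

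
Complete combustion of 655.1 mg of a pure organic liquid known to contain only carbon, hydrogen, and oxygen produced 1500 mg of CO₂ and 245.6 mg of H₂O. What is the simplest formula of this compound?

C5H4O2

mol C = 1.500 g CO₂ ÷ 44.009 g/mol = 0.034084 mol
mol H = 2 × 0.2456 g H₂O ÷ 18.015 g/mol = 0.027266 mol
mass O = 0.6551 − (0.40938 + 0.027484) = 0.21823 g → mol O = 0.21823 ÷ 15.999 = 0.013640 mol
Divide by the smallest (0.013640 mol): C 2.499, H 1.999, O 1.000
Multiplying each by 2 gives whole numbers: C 5.00, H 4.00, O 2.00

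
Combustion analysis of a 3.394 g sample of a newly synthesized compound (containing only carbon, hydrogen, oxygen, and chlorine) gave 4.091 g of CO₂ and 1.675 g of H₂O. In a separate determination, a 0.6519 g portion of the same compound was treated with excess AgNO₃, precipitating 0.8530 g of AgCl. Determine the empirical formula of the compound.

mol C = 4.091 g CO₂ ÷ 44.009 g/mol = 0.092958 mol
mol H = 2 × 1.675 g H₂O ÷ 18.015 g/mol = 0.18596 mol
From the AgCl data: mol Cl per gram of compound = (0.8530 ÷ 143.318) ÷ 0.6519 = 0.0091299 mol/g, so in the 3.394 g combustion sample mol Cl = 0.030987 mol
mass O = 3.394 − (1.1165 + 0.18744 + 1.0985) = 0.99155 g → mol O = 0.99155 ÷ 15.999 = 0.061976 mol
Divide by the smallest (0.030987 mol): C 3.000, H 6.001, Cl 1.000, O 2.000

C3H6ClO2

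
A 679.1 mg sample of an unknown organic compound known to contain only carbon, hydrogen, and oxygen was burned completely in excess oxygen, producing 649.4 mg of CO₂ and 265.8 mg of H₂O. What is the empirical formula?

mol C = 0.6494 g CO₂ ÷ 44.009 g/mol = 0.014756 mol
mol H = 2 × 0.2658 g H₂O ÷ 18.015 g/mol = 0.029509 mol
mass O = 0.6791 − (0.17724 + 0.029745) = 0.47212 g → mol O = 0.47212 ÷ 15.999 = 0.029509 mol
Divide by the smallest (0.014756 mol): C 1.000, H 2.000, O 2.000

CH2O2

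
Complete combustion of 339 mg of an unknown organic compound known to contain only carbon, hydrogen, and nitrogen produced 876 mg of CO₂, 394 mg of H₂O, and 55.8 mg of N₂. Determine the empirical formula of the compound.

mol C = 0.876 g CO₂ ÷ 44.009 g/mol = 0.01991 mol
mol H = 2 × 0.394 g H₂O ÷ 18.015 g/mol = 0.04374 mol
mol N = 2 × 0.0558 g N₂ ÷ 28.014 g/mol = 0.003984 mol
Divide by the smallest (0.003984 mol): C 4.997, H 10.980, N 1.000

C5H11N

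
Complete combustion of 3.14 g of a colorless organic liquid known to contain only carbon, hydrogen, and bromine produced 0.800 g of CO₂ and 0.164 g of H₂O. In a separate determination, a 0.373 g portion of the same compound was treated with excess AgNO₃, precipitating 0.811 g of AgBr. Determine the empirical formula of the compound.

mol C = 0.800 g CO₂ ÷ 44.009 g/mol = 0.01818 mol
mol H = 2 × 0.164 g H₂O ÷ 18.015 g/mol = 0.01821 mol
From the AgBr data: mol Br per gram of compound = (0.811 ÷ 187.772) ÷ 0.373 = 0.01158 mol/g, so in the 3.14 g combustion sample mol Br = 0.03636 mol
Divide by the smallest (0.01818 mol): C 1.000, H 1.002, Br 2.000

CHBr2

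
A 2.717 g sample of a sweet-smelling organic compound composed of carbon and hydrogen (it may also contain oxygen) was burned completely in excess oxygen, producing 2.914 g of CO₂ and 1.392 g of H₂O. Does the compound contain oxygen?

mol C = 2.914 g CO₂ ÷ 44.009 g/mol = 0.066214 mol
mol H = 2 × 1.392 g H₂O ÷ 18.015 g/mol = 0.15454 mol
C and H account for only 0.95107 g of the 2.717 g sample; the remaining 1.7659 g must be oxygen.

yes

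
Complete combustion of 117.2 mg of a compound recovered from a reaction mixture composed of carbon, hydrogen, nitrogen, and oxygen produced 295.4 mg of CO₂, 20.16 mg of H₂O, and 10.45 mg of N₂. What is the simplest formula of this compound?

mol C = 0.2954 g CO₂ ÷ 44.009 g/mol = 0.0067123 mol
mol H = 2 × 0.02016 g H₂O ÷ 18.015 g/mol = 0.0022381 mol
mol N = 2 × 0.01045 g N₂ ÷ 28.014 g/mol = 0.00074606 mol
mass O = 0.1172 − (0.080621 + 0.0022560 + 0.010450) = 0.023873 g → mol O = 0.023873 ÷ 15.999 = 0.0014922 mol
Divide by the smallest (0.00074606 mol): C 8.997, H 3.000, N 1.000, O 2.000

C9H3NO2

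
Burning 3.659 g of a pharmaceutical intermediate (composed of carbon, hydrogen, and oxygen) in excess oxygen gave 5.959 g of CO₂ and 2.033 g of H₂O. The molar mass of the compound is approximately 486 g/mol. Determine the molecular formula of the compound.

mol C = 5.959 g CO₂ ÷ 44.009 g/mol = 0.13540 mol
mol H = 2 × 2.033 g H₂O ÷ 18.015 g/mol = 0.22570 mol
mass O = 3.659 − (1.6263 + 0.22751) = 1.8052 g → mol O = 1.8052 ÷ 15.999 = 0.11283 mol
Divide by the smallest (0.11283 mol): C 1.200, H 2.000, O 1.000
Multiplying each by 5 gives whole numbers: C 6.00, H 10.00, O 5.00
Empirical formula: C6H10O5
Empirical-formula mass = 162.14 g/mol; 486 ÷ 162.14 ≈ 3, so the molecular formula is C18H30O15.

C18H30O15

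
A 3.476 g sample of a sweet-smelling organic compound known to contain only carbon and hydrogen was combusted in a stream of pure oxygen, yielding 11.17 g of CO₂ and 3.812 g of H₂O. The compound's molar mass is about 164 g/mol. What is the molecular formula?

mol C = 11.17 g CO₂ ÷ 44.009 g/mol = 0.25381 mol
mol H = 2 × 3.812 g H₂O ÷ 18.015 g/mol = 0.42320 mol
Divide by the smallest (0.25381 mol): C 1.000, H 1.667
Multiplying each by 3 gives whole numbers: C 3.00, H 5.00
Empirical formula: C3H5
Empirical-formula mass = 41.07 g/mol; 164 ÷ 41.07 ≈ 4, so the molecular formula is C12H20.

C12H20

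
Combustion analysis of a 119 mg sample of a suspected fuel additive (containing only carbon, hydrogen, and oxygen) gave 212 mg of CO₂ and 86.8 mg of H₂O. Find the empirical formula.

mol C = 0.212 g CO₂ ÷ 44.009 g/mol = 0.004817 mol
mol H = 2 × 0.0868 g H₂O ÷ 18.015 g/mol = 0.009636 mol
mass O = 0.119 − (0.05786 + 0.009714) = 0.05143 g → mol O = 0.05143 ÷ 15.999 = 0.003214 mol
Divide by the smallest (0.003214 mol): C 1.499, H 2.998, O 1.000
Multiplying each by 2 gives whole numbers: C 3.00, H 6.00, O 2.00

C3H6O2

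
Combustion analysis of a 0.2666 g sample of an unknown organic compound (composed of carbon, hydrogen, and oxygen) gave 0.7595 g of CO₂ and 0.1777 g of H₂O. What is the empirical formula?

mol C = 0.7595 g CO₂ ÷ 44.009 g/mol = 0.017258 mol
mol H = 2 × 0.1777 g H₂O ÷ 18.015 g/mol = 0.019728 mol
mass O = 0.2666 − (0.20728 + 0.019886) = 0.039430 g → mol O = 0.039430 ÷ 15.999 = 0.0024645 mol
Divide by the smallest (0.0024645 mol): C 7.002, H 8.005, O 1.000

C7H8O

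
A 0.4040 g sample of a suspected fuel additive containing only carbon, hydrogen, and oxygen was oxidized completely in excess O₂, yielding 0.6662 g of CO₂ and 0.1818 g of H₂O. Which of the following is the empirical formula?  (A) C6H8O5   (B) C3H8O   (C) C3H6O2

(A) C6H8O5

mol C = 0.6662 g CO₂ ÷ 44.009 g/mol = 0.015138 mol
mol H = 2 × 0.1818 g H₂O ÷ 18.015 g/mol = 0.020183 mol
mass O = 0.4040 − (0.18182 + 0.020345) = 0.20184 g → mol O = 0.20184 ÷ 15.999 = 0.012615 mol
Divide by the smallest (0.012615 mol): C 1.200, H 1.600, O 1.000
Multiplying each by 5 gives whole numbers: C 6.00, H 8.00, O 5.00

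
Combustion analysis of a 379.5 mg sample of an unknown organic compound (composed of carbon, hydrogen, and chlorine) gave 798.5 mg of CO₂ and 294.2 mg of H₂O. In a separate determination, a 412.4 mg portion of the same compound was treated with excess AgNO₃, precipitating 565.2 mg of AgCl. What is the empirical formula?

C5H9Cl

mol C = 0.7985 g CO₂ ÷ 44.009 g/mol = 0.018144 mol
mol H = 2 × 0.2942 g H₂O ÷ 18.015 g/mol = 0.032662 mol
From the AgCl data: mol Cl per gram of compound = (0.5652 ÷ 143.318) ÷ 0.4124 = 0.0095627 mol/g, so in the 0.3795 g combustion sample mol Cl = 0.0036291 mol
Divide by the smallest (0.0036291 mol): C 5.000, H 9.000, Cl 1.000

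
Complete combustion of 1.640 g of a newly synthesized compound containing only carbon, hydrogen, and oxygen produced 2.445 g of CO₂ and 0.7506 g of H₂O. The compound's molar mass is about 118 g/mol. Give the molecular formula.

C4H6O4

mol C = 2.445 g CO₂ ÷ 44.009 g/mol = 0.055557 mol
mol H = 2 × 0.7506 g H₂O ÷ 18.015 g/mol = 0.083331 mol
mass O = 1.640 − (0.66729 + 0.083997) = 0.88871 g → mol O = 0.88871 ÷ 15.999 = 0.055548 mol
Divide by the smallest (0.055548 mol): C 1.000, H 1.500, O 1.000
Multiplying each by 2 gives whole numbers: C 2.00, H 3.00, O 2.00
Empirical formula: C2H3O2
Empirical-formula mass = 59.04 g/mol; 118 ÷ 59.04 ≈ 2, so the molecular formula is C4H6O4.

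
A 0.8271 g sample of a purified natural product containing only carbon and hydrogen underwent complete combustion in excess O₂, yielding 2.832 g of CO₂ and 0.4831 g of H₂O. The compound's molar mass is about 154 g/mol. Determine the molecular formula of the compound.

C12H10

mol C = 2.832 g CO₂ ÷ 44.009 g/mol = 0.064350 mol
mol H = 2 × 0.4831 g H₂O ÷ 18.015 g/mol = 0.053633 mol
Divide by the smallest (0.053633 mol): C 1.200, H 1.000
Multiplying each by 5 gives whole numbers: C 6.00, H 5.00
Empirical formula: C6H5
Empirical-formula mass = 77.11 g/mol; 154 ÷ 77.11 ≈ 2, so the molecular formula is C12H10.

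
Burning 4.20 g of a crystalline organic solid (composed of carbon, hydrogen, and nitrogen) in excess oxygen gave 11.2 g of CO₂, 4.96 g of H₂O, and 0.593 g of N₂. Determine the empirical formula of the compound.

C6H13N

mol C = 11.2 g CO₂ ÷ 44.009 g/mol = 0.2545 mol
mol H = 2 × 4.96 g H₂O ÷ 18.015 g/mol = 0.5507 mol
mol N = 2 × 0.593 g N₂ ÷ 28.014 g/mol = 0.04234 mol
Divide by the smallest (0.04234 mol): C 6.011, H 13.007, N 1.000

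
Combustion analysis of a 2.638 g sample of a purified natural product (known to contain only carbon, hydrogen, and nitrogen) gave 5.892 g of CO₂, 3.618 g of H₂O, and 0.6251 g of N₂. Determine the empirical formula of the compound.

C3H9N

mol C = 5.892 g CO₂ ÷ 44.009 g/mol = 0.13388 mol
mol H = 2 × 3.618 g H₂O ÷ 18.015 g/mol = 0.40167 mol
mol N = 2 × 0.6251 g N₂ ÷ 28.014 g/mol = 0.044628 mol
Divide by the smallest (0.044628 mol): C 3.000, H 9.000, N 1.000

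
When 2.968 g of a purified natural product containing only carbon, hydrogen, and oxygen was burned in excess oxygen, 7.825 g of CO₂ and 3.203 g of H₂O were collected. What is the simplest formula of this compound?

C6H12O

mol C = 7.825 g CO₂ ÷ 44.009 g/mol = 0.17780 mol
mol H = 2 × 3.203 g H₂O ÷ 18.015 g/mol = 0.35559 mol
mass O = 2.968 − (2.1356 + 0.35844) = 0.47395 g → mol O = 0.47395 ÷ 15.999 = 0.029624 mol
Divide by the smallest (0.029624 mol): C 6.002, H 12.004, O 1.000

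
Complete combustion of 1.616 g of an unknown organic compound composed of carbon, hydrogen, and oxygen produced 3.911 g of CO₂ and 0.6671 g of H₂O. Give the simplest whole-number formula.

C6H5O2

mol C = 3.911 g CO₂ ÷ 44.009 g/mol = 0.088868 mol
mol H = 2 × 0.6671 g H₂O ÷ 18.015 g/mol = 0.074061 mol
mass O = 1.616 − (1.0674 + 0.074653) = 0.47395 g → mol O = 0.47395 ÷ 15.999 = 0.029624 mol
Divide by the smallest (0.029624 mol): C 3.000, H 2.500, O 1.000
Multiplying each by 2 gives whole numbers: C 6.00, H 5.00, O 2.00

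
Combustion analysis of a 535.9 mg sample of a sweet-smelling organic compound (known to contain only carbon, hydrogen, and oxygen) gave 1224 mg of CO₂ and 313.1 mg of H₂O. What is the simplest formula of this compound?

C8H10O3

mol C = 1.224 g CO₂ ÷ 44.009 g/mol = 0.027812 mol
mol H = 2 × 0.3131 g H₂O ÷ 18.015 g/mol = 0.034760 mol
mass O = 0.5359 − (0.33406 + 0.035038) = 0.16681 g → mol O = 0.16681 ÷ 15.999 = 0.010426 mol
Divide by the smallest (0.010426 mol): C 2.668, H 3.334, O 1.000
Multiplying each by 3 gives whole numbers: C 8.00, H 10.00, O 3.00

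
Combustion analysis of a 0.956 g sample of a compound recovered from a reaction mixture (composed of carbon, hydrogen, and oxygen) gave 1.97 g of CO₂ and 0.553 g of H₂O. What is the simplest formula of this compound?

mol C = 1.97 g CO₂ ÷ 44.009 g/mol = 0.04476 mol
mol H = 2 × 0.553 g H₂O ÷ 18.015 g/mol = 0.06139 mol
mass O = 0.956 − (0.5377 + 0.06188) = 0.3565 g → mol O = 0.3565 ÷ 15.999 = 0.02228 mol
Divide by the smallest (0.02228 mol): C 2.009, H 2.756, O 1.000
Multiplying each by 4 gives whole numbers: C 8.04, H 11.02, O 4.00

C8H11O4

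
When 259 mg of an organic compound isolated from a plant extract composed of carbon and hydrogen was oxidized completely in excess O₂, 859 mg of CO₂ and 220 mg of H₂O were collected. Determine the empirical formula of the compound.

C4H5

mol C = 0.859 g CO₂ ÷ 44.009 g/mol = 0.01952 mol
mol H = 2 × 0.220 g H₂O ÷ 18.015 g/mol = 0.02442 mol
Divide by the smallest (0.01952 mol): C 1.000, H 1.251
Multiplying each by 4 gives whole numbers: C 4.00, H 5.01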